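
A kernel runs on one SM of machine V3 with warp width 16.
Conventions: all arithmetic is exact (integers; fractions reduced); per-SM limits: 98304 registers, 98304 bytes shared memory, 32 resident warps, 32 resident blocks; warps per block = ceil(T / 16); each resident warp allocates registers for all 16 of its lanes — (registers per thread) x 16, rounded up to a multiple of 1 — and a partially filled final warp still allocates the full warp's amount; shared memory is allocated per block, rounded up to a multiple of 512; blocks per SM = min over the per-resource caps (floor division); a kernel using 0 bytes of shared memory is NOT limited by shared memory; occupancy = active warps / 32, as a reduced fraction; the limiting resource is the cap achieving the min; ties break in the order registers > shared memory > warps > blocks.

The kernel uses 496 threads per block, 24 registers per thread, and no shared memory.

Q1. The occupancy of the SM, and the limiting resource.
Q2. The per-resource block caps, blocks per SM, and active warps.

Answer: occupancy 31/32, limited by warps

registers: 8 blocks
shared memory: no limit (kernel uses none)
warps: 1 block
blocks: 32 blocks

Answer: 1 block, 31 active warps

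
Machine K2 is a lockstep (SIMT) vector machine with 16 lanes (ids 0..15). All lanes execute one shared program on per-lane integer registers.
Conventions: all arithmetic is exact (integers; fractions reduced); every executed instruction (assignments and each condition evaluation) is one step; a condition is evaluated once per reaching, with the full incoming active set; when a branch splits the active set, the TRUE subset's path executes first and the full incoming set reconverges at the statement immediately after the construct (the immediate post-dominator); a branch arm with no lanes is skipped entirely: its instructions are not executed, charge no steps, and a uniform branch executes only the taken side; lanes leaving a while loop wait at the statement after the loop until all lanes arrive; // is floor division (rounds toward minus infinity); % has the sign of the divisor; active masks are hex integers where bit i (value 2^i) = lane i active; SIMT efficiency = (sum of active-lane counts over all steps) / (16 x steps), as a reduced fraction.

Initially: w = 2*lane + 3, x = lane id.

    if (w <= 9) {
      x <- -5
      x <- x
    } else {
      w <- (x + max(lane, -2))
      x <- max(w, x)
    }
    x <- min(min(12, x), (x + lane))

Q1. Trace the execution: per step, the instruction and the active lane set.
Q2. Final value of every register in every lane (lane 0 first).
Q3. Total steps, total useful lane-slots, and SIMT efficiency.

step 0: eval (w <= 9)                0xffff
step 1: x <- -5                      0x000f
step 2: x <- x                       0x000f
step 3: w <- (x + max(lane, -2))     0xfff0
step 4: x <- max(w, x)               0xfff0
step 5: x <- min(min(12, x), (x + lane)) 0xffff

Answer: 6 steps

w: 3,5,7,9,8,10,12,14,16,18,20,22,24,26,28,30
x: -5,-5,-5,-5,8,10,12,12,12,12,12,12,12,12,12,12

steps = 6; useful = 64; efficiency = 64/96 = 2/3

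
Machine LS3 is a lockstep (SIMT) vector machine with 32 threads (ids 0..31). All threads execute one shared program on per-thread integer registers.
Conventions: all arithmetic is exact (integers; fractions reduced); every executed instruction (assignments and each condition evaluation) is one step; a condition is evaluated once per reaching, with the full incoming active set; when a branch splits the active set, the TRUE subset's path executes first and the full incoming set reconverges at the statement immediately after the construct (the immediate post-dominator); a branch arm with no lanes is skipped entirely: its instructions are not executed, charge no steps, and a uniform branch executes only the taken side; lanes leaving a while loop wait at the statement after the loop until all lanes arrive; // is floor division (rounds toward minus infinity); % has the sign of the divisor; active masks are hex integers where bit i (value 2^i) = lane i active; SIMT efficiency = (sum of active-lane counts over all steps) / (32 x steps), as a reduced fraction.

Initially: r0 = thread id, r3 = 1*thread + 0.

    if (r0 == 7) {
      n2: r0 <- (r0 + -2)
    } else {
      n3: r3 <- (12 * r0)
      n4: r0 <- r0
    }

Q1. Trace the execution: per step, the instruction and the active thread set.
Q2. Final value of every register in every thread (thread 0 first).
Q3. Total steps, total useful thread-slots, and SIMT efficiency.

step 0: eval (r0 == 7)               0xffffffff
step 1: r0 <- (r0 + -2)              0x00000080
step 2: r3 <- (12 * r0)              0xffffff7f
step 3: r0 <- r0                     0xffffff7f

Answer: 4 steps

r0: 0,1,2,3,4,5,6,5,8,9,10,11,12,13,14,15,16,17,18,19,20,21,22,23,24,25,26,27,28,29,30,31
r3: 0,12,24,36,48,60,72,7,96,108,120,132,144,156,168,180,192,204,216,228,240,252,264,276,288,300,312,324,336,348,360,372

steps = 4; useful = 95; efficiency = 95/128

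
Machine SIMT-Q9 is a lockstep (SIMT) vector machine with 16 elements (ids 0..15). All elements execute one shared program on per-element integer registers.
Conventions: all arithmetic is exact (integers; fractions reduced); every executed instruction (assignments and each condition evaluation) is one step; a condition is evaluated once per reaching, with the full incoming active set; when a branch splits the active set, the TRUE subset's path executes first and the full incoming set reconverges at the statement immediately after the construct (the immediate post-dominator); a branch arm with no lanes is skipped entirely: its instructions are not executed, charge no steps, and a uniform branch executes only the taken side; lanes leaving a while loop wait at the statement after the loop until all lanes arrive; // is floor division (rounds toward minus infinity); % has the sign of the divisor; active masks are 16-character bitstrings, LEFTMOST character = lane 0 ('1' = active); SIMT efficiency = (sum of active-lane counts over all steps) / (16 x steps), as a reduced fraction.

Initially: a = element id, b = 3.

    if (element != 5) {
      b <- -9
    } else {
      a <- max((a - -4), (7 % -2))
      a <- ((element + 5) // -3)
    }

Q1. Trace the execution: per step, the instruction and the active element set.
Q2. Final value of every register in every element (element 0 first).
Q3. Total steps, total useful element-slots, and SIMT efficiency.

step 0: eval (element != 5)          1111111111111111
step 1: b <- -9                      1111101111111111
step 2: a <- max((a - -4), (7 % -2)) 0000010000000000
step 3: a <- ((element + 5) // -3)   0000010000000000

Answer: 4 steps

a: 0,1,2,3,4,-4,6,7,8,9,10,11,12,13,14,15
b: -9,-9,-9,-9,-9,3,-9,-9,-9,-9,-9,-9,-9,-9,-9,-9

steps = 4; useful = 33; efficiency = 33/64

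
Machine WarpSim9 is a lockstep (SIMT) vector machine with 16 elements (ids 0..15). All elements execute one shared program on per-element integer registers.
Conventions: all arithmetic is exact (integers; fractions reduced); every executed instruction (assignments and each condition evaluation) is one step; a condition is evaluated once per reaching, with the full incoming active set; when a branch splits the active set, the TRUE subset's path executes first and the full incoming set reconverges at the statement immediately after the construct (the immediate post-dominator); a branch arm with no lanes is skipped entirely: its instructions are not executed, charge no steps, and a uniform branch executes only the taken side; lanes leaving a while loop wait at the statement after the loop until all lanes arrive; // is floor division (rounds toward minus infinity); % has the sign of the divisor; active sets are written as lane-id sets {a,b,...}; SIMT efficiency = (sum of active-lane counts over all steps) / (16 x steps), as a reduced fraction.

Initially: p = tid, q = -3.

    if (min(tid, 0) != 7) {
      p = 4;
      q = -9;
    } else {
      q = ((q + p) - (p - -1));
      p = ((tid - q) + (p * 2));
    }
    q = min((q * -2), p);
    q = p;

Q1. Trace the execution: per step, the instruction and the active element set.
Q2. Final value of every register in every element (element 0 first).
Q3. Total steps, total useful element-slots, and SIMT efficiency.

step 0: eval (min(tid, 0) != 7)      {0,1,2,3,4,5,6,7,8,9,10,11,12,13,14,15}
step 1: p <- 4                       {0,1,2,3,4,5,6,7,8,9,10,11,12,13,14,15}
step 2: q <- -9                      {0,1,2,3,4,5,6,7,8,9,10,11,12,13,14,15}
step 3: q <- min((q * -2), p)        {0,1,2,3,4,5,6,7,8,9,10,11,12,13,14,15}
step 4: q <- p                       {0,1,2,3,4,5,6,7,8,9,10,11,12,13,14,15}

Answer: 5 steps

p: 4,4,4,4,4,4,4,4,4,4,4,4,4,4,4,4
q: 4,4,4,4,4,4,4,4,4,4,4,4,4,4,4,4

steps = 5; useful = 80; efficiency = 80/80 = 1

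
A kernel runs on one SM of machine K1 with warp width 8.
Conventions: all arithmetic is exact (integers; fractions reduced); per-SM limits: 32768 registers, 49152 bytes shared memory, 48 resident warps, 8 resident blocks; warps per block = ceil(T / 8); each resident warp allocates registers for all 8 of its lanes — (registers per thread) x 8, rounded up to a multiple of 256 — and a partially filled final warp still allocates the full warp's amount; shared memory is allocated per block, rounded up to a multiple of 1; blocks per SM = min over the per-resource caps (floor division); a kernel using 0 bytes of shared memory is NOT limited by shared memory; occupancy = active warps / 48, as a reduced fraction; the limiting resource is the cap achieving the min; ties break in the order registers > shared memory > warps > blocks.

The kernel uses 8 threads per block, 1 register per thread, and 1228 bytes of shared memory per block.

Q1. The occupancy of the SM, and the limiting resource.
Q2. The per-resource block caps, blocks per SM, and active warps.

Answer: occupancy 1/6, limited by blocks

registers: 128 blocks
shared memory: 40 blocks
warps: 48 blocks
blocks: 8 blocks

Answer: 8 blocks, 8 active warps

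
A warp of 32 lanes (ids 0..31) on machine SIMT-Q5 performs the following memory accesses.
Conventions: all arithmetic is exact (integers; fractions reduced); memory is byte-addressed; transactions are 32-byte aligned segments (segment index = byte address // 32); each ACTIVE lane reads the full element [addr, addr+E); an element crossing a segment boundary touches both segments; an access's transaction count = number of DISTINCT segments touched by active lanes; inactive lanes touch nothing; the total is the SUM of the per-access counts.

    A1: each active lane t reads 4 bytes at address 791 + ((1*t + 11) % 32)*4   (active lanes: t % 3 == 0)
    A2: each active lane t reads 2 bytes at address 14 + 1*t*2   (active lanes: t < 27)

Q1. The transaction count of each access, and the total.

A1: 5 transactions
A2: 3 transactions

Answer: 5,3; total 8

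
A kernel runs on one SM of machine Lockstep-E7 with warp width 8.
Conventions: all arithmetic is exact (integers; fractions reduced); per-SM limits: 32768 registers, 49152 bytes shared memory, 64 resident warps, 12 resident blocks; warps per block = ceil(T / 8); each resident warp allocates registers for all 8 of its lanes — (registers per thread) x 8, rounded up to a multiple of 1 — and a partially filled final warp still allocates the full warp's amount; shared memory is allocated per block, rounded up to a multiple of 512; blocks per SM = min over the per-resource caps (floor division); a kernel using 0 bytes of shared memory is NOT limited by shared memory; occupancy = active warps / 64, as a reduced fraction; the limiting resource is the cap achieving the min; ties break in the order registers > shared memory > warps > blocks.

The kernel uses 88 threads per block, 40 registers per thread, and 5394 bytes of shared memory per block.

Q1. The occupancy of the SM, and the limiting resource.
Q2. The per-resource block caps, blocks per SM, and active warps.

Answer: occupancy 55/64, limited by warps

registers: 9 blocks
shared memory: 8 blocks
warps: 5 blocks
blocks: 12 blocks

Answer: 5 blocks, 55 active warps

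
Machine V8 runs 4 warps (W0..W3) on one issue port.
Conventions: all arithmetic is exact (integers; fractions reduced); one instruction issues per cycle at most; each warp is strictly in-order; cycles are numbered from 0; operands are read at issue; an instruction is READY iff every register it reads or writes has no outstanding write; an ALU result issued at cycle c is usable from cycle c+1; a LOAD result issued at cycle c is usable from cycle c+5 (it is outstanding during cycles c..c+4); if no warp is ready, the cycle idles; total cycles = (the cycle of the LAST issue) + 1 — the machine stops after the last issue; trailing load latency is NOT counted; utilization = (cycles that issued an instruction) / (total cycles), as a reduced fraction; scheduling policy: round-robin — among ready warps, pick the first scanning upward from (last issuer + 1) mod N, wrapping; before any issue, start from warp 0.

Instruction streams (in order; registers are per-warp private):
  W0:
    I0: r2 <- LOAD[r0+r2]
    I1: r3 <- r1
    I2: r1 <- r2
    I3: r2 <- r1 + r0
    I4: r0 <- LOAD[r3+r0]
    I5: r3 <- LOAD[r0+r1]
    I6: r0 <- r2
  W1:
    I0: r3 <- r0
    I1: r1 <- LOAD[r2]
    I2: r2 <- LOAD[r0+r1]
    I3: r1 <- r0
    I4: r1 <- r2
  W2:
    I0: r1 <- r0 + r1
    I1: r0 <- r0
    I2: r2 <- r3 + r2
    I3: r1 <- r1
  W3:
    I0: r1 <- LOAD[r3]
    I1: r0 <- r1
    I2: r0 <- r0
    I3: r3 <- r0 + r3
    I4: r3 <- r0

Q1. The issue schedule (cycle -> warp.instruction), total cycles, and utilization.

cycle 0: W0.I0
cycle 1: W1.I0
cycle 2: W2.I0
cycle 3: W3.I0
cycle 4: W0.I1
cycle 5: W1.I1
cycle 6: W2.I1
cycle 7: W0.I2
cycle 8: W2.I2
cycle 9: W3.I1
cycle 10: W0.I3
cycle 11: W1.I2
cycle 12: W2.I3
cycle 13: W3.I2
cycle 14: W0.I4
cycle 15: W1.I3
cycle 16: W3.I3
cycle 17: W1.I4
cycle 18: W3.I4
cycle 19: W0.I5
cycle 20: W0.I6

Answer: 21 cycles, utilization 1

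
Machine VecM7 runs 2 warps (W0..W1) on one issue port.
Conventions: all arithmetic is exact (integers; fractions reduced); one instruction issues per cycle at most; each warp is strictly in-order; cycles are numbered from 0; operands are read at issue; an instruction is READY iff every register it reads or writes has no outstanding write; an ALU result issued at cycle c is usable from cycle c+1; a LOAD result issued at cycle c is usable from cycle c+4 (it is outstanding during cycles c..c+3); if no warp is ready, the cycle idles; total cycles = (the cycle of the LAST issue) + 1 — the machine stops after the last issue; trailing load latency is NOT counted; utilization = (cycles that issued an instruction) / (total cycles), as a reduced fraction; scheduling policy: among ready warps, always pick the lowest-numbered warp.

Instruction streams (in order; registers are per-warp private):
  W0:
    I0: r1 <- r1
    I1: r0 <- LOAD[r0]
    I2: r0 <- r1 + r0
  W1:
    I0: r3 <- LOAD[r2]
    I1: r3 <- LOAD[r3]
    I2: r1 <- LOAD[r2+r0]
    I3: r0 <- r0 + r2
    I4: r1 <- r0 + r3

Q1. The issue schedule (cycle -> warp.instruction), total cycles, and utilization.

cycle 0: W0.I0
cycle 1: W0.I1
cycle 2: W1.I0
cycle 3: idle
cycle 4: idle
cycle 5: W0.I2
cycle 6: W1.I1
cycle 7: W1.I2
cycle 8: W1.I3
cycle 9: idle
cycle 10: idle
cycle 11: W1.I4

Answer: 12 cycles, utilization 2/3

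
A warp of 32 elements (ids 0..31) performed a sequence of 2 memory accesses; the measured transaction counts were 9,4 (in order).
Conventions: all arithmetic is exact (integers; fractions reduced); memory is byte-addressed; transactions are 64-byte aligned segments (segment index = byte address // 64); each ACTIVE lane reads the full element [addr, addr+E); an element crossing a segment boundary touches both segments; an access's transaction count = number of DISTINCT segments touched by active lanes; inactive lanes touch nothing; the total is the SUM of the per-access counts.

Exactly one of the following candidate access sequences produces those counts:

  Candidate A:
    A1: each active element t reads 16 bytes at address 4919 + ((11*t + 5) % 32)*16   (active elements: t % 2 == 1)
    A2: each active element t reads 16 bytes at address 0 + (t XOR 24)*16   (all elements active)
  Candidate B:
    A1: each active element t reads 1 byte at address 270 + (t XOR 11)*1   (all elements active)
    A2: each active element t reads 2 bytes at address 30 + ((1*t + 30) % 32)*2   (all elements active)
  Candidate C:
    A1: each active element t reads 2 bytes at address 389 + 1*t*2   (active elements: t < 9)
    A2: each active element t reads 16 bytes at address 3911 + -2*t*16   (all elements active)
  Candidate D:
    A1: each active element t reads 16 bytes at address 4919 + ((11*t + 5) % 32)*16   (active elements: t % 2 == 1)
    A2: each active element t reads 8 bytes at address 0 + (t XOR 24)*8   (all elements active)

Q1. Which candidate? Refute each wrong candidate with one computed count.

A: A2 gives 8 transactions, not 4
B: A1 gives 1 transaction, not 9
C: A1 gives 1 transaction, not 9
D: all counts match (9,4)

Answer: D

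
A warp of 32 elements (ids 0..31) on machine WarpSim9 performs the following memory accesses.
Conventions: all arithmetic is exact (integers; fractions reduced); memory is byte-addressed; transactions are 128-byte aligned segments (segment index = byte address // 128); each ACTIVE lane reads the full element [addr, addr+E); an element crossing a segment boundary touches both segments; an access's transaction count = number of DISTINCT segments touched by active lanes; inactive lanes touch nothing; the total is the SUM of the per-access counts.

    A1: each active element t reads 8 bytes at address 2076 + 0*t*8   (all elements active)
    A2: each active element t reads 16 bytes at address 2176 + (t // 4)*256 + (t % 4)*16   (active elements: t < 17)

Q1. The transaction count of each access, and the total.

A1: 1 transaction
A2: 5 transactions

Answer: 1,5; total 6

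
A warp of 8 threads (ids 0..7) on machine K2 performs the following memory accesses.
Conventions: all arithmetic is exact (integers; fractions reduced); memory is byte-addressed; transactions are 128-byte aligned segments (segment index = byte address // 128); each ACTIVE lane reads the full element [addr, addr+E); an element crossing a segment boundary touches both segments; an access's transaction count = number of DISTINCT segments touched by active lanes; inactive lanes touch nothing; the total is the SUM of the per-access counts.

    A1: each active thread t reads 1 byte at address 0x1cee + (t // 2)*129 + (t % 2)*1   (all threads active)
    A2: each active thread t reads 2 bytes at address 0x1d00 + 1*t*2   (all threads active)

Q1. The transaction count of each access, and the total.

A1: 4 transactions
A2: 1 transaction

Answer: 4,1; total 5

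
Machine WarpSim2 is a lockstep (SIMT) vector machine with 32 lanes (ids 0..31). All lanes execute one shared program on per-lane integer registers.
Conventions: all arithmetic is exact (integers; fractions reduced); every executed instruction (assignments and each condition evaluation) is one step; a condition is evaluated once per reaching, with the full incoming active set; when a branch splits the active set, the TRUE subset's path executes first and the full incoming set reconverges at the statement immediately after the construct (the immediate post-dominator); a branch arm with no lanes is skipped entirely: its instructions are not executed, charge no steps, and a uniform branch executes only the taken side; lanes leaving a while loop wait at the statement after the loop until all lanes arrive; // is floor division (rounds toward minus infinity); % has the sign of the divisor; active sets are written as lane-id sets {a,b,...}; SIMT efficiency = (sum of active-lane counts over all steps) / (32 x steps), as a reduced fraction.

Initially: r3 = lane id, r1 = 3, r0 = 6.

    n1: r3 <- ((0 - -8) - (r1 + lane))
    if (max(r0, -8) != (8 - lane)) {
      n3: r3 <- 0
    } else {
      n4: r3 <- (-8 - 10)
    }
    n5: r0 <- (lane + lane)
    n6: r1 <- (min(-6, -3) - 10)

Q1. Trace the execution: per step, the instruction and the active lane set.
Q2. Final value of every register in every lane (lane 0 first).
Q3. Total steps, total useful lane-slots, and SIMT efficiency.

step 0: r3 <- ((0 - -8) - (r1 + lane)) {0,1,2,3,4,5,6,7,8,9,10,11,12,13,14,15,16,17,18,19,20,21,22,23,24,25,26,27,28,29,30,31}
step 1: eval (max(r0, -8) != (8 - lane)) {0,1,2,3,4,5,6,7,8,9,10,11,12,13,14,15,16,17,18,19,20,21,22,23,24,25,26,27,28,29,30,31}
step 2: r3 <- 0                      {0,1,3,4,5,6,7,8,9,10,11,12,13,14,15,16,17,18,19,20,21,22,23,24,25,26,27,28,29,30,31}
step 3: r3 <- (-8 - 10)              {2}
step 4: r0 <- (lane + lane)          {0,1,2,3,4,5,6,7,8,9,10,11,12,13,14,15,16,17,18,19,20,21,22,23,24,25,26,27,28,29,30,31}
step 5: r1 <- (min(-6, -3) - 10)     {0,1,2,3,4,5,6,7,8,9,10,11,12,13,14,15,16,17,18,19,20,21,22,23,24,25,26,27,28,29,30,31}

Answer: 6 steps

r3: 0,0,-18,0,0,0,0,0,0,0,0,0,0,0,0,0,0,0,0,0,0,0,0,0,0,0,0,0,0,0,0,0
r1: -16,-16,-16,-16,-16,-16,-16,-16,-16,-16,-16,-16,-16,-16,-16,-16,-16,-16,-16,-16,-16,-16,-16,-16,-16,-16,-16,-16,-16,-16,-16,-16
r0: 0,2,4,6,8,10,12,14,16,18,20,22,24,26,28,30,32,34,36,38,40,42,44,46,48,50,52,54,56,58,60,62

steps = 6; useful = 160; efficiency = 160/192 = 5/6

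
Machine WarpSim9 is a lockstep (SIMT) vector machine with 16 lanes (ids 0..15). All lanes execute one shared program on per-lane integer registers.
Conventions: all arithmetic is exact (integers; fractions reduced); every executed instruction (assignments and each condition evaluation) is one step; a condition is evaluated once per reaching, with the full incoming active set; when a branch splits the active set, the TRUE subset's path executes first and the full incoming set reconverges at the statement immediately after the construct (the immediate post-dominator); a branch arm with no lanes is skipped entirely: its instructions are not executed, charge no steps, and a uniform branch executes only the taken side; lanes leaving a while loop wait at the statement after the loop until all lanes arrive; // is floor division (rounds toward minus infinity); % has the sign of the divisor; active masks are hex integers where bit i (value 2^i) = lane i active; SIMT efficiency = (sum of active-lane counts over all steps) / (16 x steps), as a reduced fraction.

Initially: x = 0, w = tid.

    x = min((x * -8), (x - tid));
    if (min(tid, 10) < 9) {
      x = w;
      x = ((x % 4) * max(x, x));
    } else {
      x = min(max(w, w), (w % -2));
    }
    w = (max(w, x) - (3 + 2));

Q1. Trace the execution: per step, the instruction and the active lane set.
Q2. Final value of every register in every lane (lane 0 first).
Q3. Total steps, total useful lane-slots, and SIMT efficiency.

step 0: x <- min((x * -8), (x - tid)) 0xffff
step 1: eval (min(tid, 10) < 9)      0xffff
step 2: x <- w                       0x01ff
step 3: x <- ((x % 4) * max(x, x))   0x01ff
step 4: x <- min(max(w, w), (w % -2)) 0xfe00
step 5: w <- (max(w, x) - (3 + 2))   0xffff

Answer: 6 steps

x: 0,1,4,9,0,5,12,21,0,-1,0,-1,0,-1,0,-1
w: -5,-4,-1,4,-1,0,7,16,3,4,5,6,7,8,9,10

steps = 6; useful = 73; efficiency = 73/96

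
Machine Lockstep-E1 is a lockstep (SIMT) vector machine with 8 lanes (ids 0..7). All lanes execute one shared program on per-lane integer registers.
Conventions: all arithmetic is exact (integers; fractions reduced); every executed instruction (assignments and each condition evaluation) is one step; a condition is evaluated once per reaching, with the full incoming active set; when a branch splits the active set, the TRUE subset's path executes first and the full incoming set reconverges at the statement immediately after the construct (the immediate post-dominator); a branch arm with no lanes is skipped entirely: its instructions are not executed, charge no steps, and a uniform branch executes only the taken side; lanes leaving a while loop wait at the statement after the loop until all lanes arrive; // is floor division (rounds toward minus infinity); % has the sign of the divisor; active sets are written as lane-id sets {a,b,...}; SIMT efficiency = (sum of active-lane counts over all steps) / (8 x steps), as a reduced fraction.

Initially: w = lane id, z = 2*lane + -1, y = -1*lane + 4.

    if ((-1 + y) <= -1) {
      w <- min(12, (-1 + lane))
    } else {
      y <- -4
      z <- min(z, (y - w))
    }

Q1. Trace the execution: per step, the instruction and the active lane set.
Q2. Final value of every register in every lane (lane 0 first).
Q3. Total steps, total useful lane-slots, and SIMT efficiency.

step 0: eval ((-1 + y) <= -1)        {0,1,2,3,4,5,6,7}
step 1: w <- min(12, (-1 + lane))    {4,5,6,7}
step 2: y <- -4                      {0,1,2,3}
step 3: z <- min(z, (y - w))         {0,1,2,3}

Answer: 4 steps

w: 0,1,2,3,3,4,5,6
z: -4,-5,-6,-7,7,9,11,13
y: -4,-4,-4,-4,0,-1,-2,-3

steps = 4; useful = 20; efficiency = 20/32 = 5/8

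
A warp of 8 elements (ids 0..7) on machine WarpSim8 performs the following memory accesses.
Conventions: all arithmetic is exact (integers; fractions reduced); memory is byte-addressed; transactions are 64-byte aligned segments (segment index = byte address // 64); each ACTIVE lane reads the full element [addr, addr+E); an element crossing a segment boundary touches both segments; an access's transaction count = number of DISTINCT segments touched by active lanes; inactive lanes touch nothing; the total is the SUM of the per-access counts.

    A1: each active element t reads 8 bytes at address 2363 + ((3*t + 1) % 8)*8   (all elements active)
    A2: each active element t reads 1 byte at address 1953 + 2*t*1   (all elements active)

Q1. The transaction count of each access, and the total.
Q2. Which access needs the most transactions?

A1: 2 transactions
A2: 1 transaction

Answer: 2,1; total 3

Answer: A1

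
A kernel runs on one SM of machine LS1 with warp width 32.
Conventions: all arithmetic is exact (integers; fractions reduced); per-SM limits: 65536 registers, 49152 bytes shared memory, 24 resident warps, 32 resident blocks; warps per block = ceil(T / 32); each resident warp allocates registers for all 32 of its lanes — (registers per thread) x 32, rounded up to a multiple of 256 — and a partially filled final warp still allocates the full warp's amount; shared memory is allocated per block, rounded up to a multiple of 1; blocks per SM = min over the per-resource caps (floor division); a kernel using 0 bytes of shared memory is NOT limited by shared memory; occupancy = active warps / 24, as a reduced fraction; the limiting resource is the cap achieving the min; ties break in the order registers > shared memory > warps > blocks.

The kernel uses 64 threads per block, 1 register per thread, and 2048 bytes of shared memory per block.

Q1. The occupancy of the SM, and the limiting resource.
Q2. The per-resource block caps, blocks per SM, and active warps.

Answer: occupancy 1, limited by warps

registers: 128 blocks
shared memory: 24 blocks
warps: 12 blocks
blocks: 32 blocks

Answer: 12 blocks, 24 active warps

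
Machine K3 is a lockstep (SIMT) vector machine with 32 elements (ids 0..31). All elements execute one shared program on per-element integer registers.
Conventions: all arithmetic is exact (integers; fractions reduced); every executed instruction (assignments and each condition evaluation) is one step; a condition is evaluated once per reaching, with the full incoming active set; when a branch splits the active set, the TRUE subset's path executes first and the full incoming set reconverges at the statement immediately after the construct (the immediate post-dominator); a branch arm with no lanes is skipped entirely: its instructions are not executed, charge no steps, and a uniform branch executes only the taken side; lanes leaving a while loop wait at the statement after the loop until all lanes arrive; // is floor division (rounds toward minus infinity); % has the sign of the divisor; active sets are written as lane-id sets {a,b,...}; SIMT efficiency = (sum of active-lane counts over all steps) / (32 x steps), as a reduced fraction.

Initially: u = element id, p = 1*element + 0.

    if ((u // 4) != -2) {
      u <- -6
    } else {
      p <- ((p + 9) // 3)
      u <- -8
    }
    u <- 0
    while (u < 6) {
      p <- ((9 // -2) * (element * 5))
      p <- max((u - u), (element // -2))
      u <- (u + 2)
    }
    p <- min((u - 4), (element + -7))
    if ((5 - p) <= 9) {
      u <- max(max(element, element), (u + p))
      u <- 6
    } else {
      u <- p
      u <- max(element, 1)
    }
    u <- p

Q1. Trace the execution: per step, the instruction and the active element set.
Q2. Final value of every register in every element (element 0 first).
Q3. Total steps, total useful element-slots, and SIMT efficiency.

step 0: eval ((u // 4) != -2)        {0,1,2,3,4,5,6,7,8,9,10,11,12,13,14,15,16,17,18,19,20,21,22,23,24,25,26,27,28,29,30,31}
step 1: u <- -6                      {0,1,2,3,4,5,6,7,8,9,10,11,12,13,14,15,16,17,18,19,20,21,22,23,24,25,26,27,28,29,30,31}
step 2: u <- 0                       {0,1,2,3,4,5,6,7,8,9,10,11,12,13,14,15,16,17,18,19,20,21,22,23,24,25,26,27,28,29,30,31}
step 3: eval (u < 6)                 {0,1,2,3,4,5,6,7,8,9,10,11,12,13,14,15,16,17,18,19,20,21,22,23,24,25,26,27,28,29,30,31}
step 4: p <- ((9 // -2) * (element * 5)) {0,1,2,3,4,5,6,7,8,9,10,11,12,13,14,15,16,17,18,19,20,21,22,23,24,25,26,27,28,29,30,31}
step 5: p <- max((u - u), (element // -2)) {0,1,2,3,4,5,6,7,8,9,10,11,12,13,14,15,16,17,18,19,20,21,22,23,24,25,26,27,28,29,30,31}
step 6: u <- (u + 2)                 {0,1,2,3,4,5,6,7,8,9,10,11,12,13,14,15,16,17,18,19,20,21,22,23,24,25,26,27,28,29,30,31}
step 7: eval (u < 6)                 {0,1,2,3,4,5,6,7,8,9,10,11,12,13,14,15,16,17,18,19,20,21,22,23,24,25,26,27,28,29,30,31}
step 8: p <- ((9 // -2) * (element * 5)) {0,1,2,3,4,5,6,7,8,9,10,11,12,13,14,15,16,17,18,19,20,21,22,23,24,25,26,27,28,29,30,31}
step 9: p <- max((u - u), (element // -2)) {0,1,2,3,4,5,6,7,8,9,10,11,12,13,14,15,16,17,18,19,20,21,22,23,24,25,26,27,28,29,30,31}
step 10: u <- (u + 2)                 {0,1,2,3,4,5,6,7,8,9,10,11,12,13,14,15,16,17,18,19,20,21,22,23,24,25,26,27,28,29,30,31}
step 11: eval (u < 6)                 {0,1,2,3,4,5,6,7,8,9,10,11,12,13,14,15,16,17,18,19,20,21,22,23,24,25,26,27,28,29,30,31}
step 12: p <- ((9 // -2) * (element * 5)) {0,1,2,3,4,5,6,7,8,9,10,11,12,13,14,15,16,17,18,19,20,21,22,23,24,25,26,27,28,29,30,31}
step 13: p <- max((u - u), (element // -2)) {0,1,2,3,4,5,6,7,8,9,10,11,12,13,14,15,16,17,18,19,20,21,22,23,24,25,26,27,28,29,30,31}
step 14: u <- (u + 2)                 {0,1,2,3,4,5,6,7,8,9,10,11,12,13,14,15,16,17,18,19,20,21,22,23,24,25,26,27,28,29,30,31}
step 15: eval (u < 6)                 {0,1,2,3,4,5,6,7,8,9,10,11,12,13,14,15,16,17,18,19,20,21,22,23,24,25,26,27,28,29,30,31}
step 16: p <- min((u - 4), (element + -7)) {0,1,2,3,4,5,6,7,8,9,10,11,12,13,14,15,16,17,18,19,20,21,22,23,24,25,26,27,28,29,30,31}
step 17: eval ((5 - p) <= 9)          {0,1,2,3,4,5,6,7,8,9,10,11,12,13,14,15,16,17,18,19,20,21,22,23,24,25,26,27,28,29,30,31}
step 18: u <- max(max(element, element), (u + p)) {3,4,5,6,7,8,9,10,11,12,13,14,15,16,17,18,19,20,21,22,23,24,25,26,27,28,29,30,31}
step 19: u <- 6                       {3,4,5,6,7,8,9,10,11,12,13,14,15,16,17,18,19,20,21,22,23,24,25,26,27,28,29,30,31}
step 20: u <- p                       {0,1,2}
step 21: u <- max(element, 1)         {0,1,2}
step 22: u <- p                       {0,1,2,3,4,5,6,7,8,9,10,11,12,13,14,15,16,17,18,19,20,21,22,23,24,25,26,27,28,29,30,31}

Answer: 23 steps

u: -7,-6,-5,-4,-3,-2,-1,0,1,2,2,2,2,2,2,2,2,2,2,2,2,2,2,2,2,2,2,2,2,2,2,2
p: -7,-6,-5,-4,-3,-2,-1,0,1,2,2,2,2,2,2,2,2,2,2,2,2,2,2,2,2,2,2,2,2,2,2,2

steps = 23; useful = 672; efficiency = 672/736 = 21/23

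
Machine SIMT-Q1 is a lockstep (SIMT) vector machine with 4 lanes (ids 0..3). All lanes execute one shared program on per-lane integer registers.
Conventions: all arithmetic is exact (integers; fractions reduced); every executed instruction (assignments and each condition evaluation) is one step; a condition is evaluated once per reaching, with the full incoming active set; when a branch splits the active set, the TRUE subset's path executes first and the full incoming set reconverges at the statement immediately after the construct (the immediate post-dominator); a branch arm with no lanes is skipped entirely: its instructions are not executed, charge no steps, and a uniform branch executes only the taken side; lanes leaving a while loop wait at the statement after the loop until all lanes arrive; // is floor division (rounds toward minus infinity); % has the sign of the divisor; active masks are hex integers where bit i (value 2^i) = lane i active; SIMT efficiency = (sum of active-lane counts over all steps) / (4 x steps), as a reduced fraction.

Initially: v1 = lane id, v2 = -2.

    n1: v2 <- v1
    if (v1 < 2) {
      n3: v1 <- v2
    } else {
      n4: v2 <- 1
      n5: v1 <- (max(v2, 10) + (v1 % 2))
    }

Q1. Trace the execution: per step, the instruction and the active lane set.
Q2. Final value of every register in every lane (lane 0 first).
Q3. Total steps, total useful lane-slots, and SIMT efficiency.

step 0: v2 <- v1                     0xf
step 1: eval (v1 < 2)                0xf
step 2: v1 <- v2                     0x3
step 3: v2 <- 1                      0xc
step 4: v1 <- (max(v2, 10) + (v1 % 2)) 0xc

Answer: 5 steps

v1: 0,1,10,11
v2: 0,1,1,1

steps = 5; useful = 14; efficiency = 14/20 = 7/10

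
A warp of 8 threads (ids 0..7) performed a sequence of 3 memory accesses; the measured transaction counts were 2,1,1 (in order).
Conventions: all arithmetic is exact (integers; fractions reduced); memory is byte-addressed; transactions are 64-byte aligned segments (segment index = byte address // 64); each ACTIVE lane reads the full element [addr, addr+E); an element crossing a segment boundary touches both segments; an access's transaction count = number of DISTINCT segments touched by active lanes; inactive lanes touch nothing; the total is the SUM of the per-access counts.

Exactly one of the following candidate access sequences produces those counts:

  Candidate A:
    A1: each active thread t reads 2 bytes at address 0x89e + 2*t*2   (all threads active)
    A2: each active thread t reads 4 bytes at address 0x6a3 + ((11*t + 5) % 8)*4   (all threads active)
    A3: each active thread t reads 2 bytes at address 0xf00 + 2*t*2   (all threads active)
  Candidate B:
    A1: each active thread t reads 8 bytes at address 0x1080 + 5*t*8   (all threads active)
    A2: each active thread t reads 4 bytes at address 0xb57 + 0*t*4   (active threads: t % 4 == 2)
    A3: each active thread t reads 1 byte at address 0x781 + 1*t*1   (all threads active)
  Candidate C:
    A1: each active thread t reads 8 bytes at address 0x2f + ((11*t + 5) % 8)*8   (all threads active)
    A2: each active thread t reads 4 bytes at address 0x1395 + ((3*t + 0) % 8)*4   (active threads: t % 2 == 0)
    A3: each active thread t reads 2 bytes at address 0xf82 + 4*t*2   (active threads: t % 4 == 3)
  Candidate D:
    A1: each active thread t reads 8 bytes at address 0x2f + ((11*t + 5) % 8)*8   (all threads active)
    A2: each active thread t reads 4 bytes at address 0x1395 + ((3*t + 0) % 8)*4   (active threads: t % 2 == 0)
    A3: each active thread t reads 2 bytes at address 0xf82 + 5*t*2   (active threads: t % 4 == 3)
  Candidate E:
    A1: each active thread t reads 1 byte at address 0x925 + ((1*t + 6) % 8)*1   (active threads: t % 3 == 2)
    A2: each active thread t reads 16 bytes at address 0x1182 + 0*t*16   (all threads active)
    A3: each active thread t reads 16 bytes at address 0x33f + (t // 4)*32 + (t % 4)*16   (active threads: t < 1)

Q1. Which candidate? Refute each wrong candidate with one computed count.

A: A1 gives 1 transaction, not 2
B: A1 gives 5 transactions, not 2
D: A3 gives 2 transactions, not 1
E: A1 gives 1 transaction, not 2
C: all counts match (2,1,1)

Answer: C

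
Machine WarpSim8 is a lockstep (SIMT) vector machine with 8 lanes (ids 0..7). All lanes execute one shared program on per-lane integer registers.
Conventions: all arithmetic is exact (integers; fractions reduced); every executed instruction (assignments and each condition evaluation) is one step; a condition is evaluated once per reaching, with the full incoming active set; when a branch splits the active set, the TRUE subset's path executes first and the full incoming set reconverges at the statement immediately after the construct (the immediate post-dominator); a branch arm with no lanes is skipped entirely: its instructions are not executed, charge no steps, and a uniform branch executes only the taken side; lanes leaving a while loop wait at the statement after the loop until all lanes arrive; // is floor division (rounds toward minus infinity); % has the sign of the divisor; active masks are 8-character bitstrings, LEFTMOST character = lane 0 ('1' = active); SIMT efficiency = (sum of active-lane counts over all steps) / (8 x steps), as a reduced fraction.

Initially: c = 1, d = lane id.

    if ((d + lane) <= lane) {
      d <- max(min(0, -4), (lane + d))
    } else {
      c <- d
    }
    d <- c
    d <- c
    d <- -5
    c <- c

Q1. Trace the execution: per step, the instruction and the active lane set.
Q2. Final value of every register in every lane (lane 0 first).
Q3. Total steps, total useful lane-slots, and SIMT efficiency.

step 0: eval ((d + lane) <= lane)    11111111
step 1: d <- max(min(0, -4), (lane + d)) 10000000
step 2: c <- d                       01111111
step 3: d <- c                       11111111
step 4: d <- c                       11111111
step 5: d <- -5                      11111111
step 6: c <- c                       11111111

Answer: 7 steps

c: 1,1,2,3,4,5,6,7
d: -5,-5,-5,-5,-5,-5,-5,-5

steps = 7; useful = 48; efficiency = 48/56 = 6/7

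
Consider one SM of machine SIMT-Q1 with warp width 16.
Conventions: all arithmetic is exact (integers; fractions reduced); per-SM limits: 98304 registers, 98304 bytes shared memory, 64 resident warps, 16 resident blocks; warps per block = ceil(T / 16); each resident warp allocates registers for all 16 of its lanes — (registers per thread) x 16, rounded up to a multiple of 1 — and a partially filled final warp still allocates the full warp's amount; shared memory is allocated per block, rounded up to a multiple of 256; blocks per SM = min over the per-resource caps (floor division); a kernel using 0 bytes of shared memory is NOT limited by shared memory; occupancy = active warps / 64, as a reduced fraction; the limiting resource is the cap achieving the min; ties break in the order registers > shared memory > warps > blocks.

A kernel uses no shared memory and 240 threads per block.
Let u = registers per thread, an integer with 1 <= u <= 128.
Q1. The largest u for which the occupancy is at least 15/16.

Answer: u = 102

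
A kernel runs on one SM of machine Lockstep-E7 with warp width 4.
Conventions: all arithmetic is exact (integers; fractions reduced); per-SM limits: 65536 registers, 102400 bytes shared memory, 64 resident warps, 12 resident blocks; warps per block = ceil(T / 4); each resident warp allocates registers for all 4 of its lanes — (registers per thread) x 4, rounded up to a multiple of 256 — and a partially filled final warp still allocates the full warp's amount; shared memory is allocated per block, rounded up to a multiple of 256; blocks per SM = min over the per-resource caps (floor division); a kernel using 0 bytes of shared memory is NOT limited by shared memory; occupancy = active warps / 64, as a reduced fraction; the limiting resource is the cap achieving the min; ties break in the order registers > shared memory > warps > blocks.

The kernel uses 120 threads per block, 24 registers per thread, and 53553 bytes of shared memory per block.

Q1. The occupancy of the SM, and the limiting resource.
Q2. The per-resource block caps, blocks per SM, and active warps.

Answer: occupancy 15/32, limited by shared memory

registers: 8 blocks
shared memory: 1 block
warps: 2 blocks
blocks: 12 blocks

Answer: 1 block, 30 active warps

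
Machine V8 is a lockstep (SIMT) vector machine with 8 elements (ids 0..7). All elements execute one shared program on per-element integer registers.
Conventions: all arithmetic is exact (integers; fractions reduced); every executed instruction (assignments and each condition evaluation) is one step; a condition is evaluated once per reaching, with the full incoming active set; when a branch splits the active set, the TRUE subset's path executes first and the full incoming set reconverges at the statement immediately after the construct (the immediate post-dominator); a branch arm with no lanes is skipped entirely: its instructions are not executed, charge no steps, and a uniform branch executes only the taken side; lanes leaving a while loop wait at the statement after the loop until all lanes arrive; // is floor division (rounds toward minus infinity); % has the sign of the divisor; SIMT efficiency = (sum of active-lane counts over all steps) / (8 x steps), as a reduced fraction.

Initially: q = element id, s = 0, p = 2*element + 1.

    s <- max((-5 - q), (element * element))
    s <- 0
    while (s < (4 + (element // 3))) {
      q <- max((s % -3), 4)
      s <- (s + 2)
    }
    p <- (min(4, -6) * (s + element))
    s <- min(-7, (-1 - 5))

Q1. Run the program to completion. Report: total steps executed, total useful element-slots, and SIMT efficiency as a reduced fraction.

Answer: 14 steps, 103 useful, 103/112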